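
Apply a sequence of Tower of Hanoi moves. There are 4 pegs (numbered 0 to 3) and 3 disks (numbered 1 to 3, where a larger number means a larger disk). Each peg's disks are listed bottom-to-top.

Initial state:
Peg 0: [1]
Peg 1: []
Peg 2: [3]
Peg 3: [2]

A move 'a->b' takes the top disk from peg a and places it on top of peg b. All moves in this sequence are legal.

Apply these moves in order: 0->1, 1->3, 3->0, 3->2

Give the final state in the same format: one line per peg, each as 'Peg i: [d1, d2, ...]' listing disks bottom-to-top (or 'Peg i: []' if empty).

After move 1 (0->1):
Peg 0: []
Peg 1: [1]
Peg 2: [3]
Peg 3: [2]

After move 2 (1->3):
Peg 0: []
Peg 1: []
Peg 2: [3]
Peg 3: [2, 1]

After move 3 (3->0):
Peg 0: [1]
Peg 1: []
Peg 2: [3]
Peg 3: [2]

After move 4 (3->2):
Peg 0: [1]
Peg 1: []
Peg 2: [3, 2]
Peg 3: []

Answer: Peg 0: [1]
Peg 1: []
Peg 2: [3, 2]
Peg 3: []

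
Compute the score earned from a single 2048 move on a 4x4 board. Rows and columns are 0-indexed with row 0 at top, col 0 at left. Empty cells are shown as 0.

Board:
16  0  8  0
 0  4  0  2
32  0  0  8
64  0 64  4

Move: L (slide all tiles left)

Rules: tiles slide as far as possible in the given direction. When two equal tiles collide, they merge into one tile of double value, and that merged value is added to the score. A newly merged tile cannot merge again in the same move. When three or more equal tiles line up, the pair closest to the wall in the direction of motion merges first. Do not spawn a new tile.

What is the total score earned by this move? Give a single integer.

Answer: 128

Derivation:
Slide left:
row 0: [16, 0, 8, 0] -> [16, 8, 0, 0]  score +0 (running 0)
row 1: [0, 4, 0, 2] -> [4, 2, 0, 0]  score +0 (running 0)
row 2: [32, 0, 0, 8] -> [32, 8, 0, 0]  score +0 (running 0)
row 3: [64, 0, 64, 4] -> [128, 4, 0, 0]  score +128 (running 128)
Board after move:
 16   8   0   0
  4   2   0   0
 32   8   0   0
128   4   0   0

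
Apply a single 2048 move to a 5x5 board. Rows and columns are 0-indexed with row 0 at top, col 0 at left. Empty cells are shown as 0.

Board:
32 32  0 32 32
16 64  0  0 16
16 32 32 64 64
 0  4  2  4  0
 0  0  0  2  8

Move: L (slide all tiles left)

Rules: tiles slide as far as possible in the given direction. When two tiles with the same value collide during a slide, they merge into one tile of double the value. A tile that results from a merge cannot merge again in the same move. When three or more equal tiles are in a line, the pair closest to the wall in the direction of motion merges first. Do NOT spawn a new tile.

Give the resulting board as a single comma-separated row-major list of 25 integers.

Slide left:
row 0: [32, 32, 0, 32, 32] -> [64, 64, 0, 0, 0]
row 1: [16, 64, 0, 0, 16] -> [16, 64, 16, 0, 0]
row 2: [16, 32, 32, 64, 64] -> [16, 64, 128, 0, 0]
row 3: [0, 4, 2, 4, 0] -> [4, 2, 4, 0, 0]
row 4: [0, 0, 0, 2, 8] -> [2, 8, 0, 0, 0]

Answer: 64, 64, 0, 0, 0, 16, 64, 16, 0, 0, 16, 64, 128, 0, 0, 4, 2, 4, 0, 0, 2, 8, 0, 0, 0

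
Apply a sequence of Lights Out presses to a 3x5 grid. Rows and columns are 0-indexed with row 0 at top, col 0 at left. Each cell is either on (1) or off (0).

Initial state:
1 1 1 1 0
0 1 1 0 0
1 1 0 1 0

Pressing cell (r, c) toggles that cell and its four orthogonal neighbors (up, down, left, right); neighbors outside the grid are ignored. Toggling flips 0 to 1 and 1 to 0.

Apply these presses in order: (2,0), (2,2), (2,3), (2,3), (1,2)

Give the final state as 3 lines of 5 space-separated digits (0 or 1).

Answer: 1 1 0 1 0
1 0 1 1 0
0 1 0 0 0

Derivation:
After press 1 at (2,0):
1 1 1 1 0
1 1 1 0 0
0 0 0 1 0

After press 2 at (2,2):
1 1 1 1 0
1 1 0 0 0
0 1 1 0 0

After press 3 at (2,3):
1 1 1 1 0
1 1 0 1 0
0 1 0 1 1

After press 4 at (2,3):
1 1 1 1 0
1 1 0 0 0
0 1 1 0 0

After press 5 at (1,2):
1 1 0 1 0
1 0 1 1 0
0 1 0 0 0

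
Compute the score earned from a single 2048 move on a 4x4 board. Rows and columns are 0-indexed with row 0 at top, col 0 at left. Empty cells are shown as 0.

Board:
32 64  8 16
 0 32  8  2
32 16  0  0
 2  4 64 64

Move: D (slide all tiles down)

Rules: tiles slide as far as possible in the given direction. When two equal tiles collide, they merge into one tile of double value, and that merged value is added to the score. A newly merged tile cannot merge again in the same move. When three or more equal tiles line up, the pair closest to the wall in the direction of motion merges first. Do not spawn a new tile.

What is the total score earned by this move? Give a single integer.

Slide down:
col 0: [32, 0, 32, 2] -> [0, 0, 64, 2]  score +64 (running 64)
col 1: [64, 32, 16, 4] -> [64, 32, 16, 4]  score +0 (running 64)
col 2: [8, 8, 0, 64] -> [0, 0, 16, 64]  score +16 (running 80)
col 3: [16, 2, 0, 64] -> [0, 16, 2, 64]  score +0 (running 80)
Board after move:
 0 64  0  0
 0 32  0 16
64 16 16  2
 2  4 64 64

Answer: 80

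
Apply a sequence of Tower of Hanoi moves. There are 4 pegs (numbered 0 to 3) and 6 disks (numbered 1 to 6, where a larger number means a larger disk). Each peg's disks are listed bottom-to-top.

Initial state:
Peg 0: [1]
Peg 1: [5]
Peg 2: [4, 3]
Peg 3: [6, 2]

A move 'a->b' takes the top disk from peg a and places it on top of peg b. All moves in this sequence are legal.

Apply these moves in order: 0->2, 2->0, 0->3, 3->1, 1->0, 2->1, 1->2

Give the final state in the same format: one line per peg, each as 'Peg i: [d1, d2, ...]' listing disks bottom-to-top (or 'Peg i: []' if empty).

After move 1 (0->2):
Peg 0: []
Peg 1: [5]
Peg 2: [4, 3, 1]
Peg 3: [6, 2]

After move 2 (2->0):
Peg 0: [1]
Peg 1: [5]
Peg 2: [4, 3]
Peg 3: [6, 2]

After move 3 (0->3):
Peg 0: []
Peg 1: [5]
Peg 2: [4, 3]
Peg 3: [6, 2, 1]

After move 4 (3->1):
Peg 0: []
Peg 1: [5, 1]
Peg 2: [4, 3]
Peg 3: [6, 2]

After move 5 (1->0):
Peg 0: [1]
Peg 1: [5]
Peg 2: [4, 3]
Peg 3: [6, 2]

After move 6 (2->1):
Peg 0: [1]
Peg 1: [5, 3]
Peg 2: [4]
Peg 3: [6, 2]

After move 7 (1->2):
Peg 0: [1]
Peg 1: [5]
Peg 2: [4, 3]
Peg 3: [6, 2]

Answer: Peg 0: [1]
Peg 1: [5]
Peg 2: [4, 3]
Peg 3: [6, 2]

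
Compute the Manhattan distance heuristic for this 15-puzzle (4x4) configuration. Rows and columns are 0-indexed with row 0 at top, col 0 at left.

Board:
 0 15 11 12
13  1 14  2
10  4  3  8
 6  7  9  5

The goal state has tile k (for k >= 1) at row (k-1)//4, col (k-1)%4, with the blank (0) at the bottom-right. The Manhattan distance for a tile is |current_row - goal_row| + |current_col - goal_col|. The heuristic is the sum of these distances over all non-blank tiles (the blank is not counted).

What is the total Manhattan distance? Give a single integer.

Tile 15: at (0,1), goal (3,2), distance |0-3|+|1-2| = 4
Tile 11: at (0,2), goal (2,2), distance |0-2|+|2-2| = 2
Tile 12: at (0,3), goal (2,3), distance |0-2|+|3-3| = 2
Tile 13: at (1,0), goal (3,0), distance |1-3|+|0-0| = 2
Tile 1: at (1,1), goal (0,0), distance |1-0|+|1-0| = 2
Tile 14: at (1,2), goal (3,1), distance |1-3|+|2-1| = 3
Tile 2: at (1,3), goal (0,1), distance |1-0|+|3-1| = 3
Tile 10: at (2,0), goal (2,1), distance |2-2|+|0-1| = 1
Tile 4: at (2,1), goal (0,3), distance |2-0|+|1-3| = 4
Tile 3: at (2,2), goal (0,2), distance |2-0|+|2-2| = 2
Tile 8: at (2,3), goal (1,3), distance |2-1|+|3-3| = 1
Tile 6: at (3,0), goal (1,1), distance |3-1|+|0-1| = 3
Tile 7: at (3,1), goal (1,2), distance |3-1|+|1-2| = 3
Tile 9: at (3,2), goal (2,0), distance |3-2|+|2-0| = 3
Tile 5: at (3,3), goal (1,0), distance |3-1|+|3-0| = 5
Sum: 4 + 2 + 2 + 2 + 2 + 3 + 3 + 1 + 4 + 2 + 1 + 3 + 3 + 3 + 5 = 40

Answer: 40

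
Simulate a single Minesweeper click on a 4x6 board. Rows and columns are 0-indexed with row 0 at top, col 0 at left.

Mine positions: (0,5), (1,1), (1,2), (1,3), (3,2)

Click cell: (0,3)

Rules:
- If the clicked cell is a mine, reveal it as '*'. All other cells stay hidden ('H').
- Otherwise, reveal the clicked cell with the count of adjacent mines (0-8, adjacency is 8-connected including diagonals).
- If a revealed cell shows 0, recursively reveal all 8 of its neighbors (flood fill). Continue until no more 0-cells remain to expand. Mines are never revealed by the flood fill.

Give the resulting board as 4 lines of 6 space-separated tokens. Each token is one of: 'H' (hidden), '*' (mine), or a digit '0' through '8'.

H H H 2 H H
H H H H H H
H H H H H H
H H H H H H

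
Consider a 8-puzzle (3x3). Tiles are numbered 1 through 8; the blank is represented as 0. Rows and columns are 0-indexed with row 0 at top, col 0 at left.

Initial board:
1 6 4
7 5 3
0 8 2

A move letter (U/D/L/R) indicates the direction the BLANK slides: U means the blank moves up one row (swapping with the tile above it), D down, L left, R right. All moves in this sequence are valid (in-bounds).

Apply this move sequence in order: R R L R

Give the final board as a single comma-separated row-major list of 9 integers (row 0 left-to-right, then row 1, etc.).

Answer: 1, 6, 4, 7, 5, 3, 8, 2, 0

Derivation:
After move 1 (R):
1 6 4
7 5 3
8 0 2

After move 2 (R):
1 6 4
7 5 3
8 2 0

After move 3 (L):
1 6 4
7 5 3
8 0 2

After move 4 (R):
1 6 4
7 5 3
8 2 0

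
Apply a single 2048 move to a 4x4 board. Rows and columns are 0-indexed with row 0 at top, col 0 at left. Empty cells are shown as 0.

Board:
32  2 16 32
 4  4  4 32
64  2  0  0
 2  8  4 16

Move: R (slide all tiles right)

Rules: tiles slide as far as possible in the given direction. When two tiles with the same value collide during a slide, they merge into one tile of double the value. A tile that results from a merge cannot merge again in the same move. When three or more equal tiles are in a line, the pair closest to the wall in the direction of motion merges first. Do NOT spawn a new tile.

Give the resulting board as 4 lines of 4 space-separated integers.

Answer: 32  2 16 32
 0  4  8 32
 0  0 64  2
 2  8  4 16

Derivation:
Slide right:
row 0: [32, 2, 16, 32] -> [32, 2, 16, 32]
row 1: [4, 4, 4, 32] -> [0, 4, 8, 32]
row 2: [64, 2, 0, 0] -> [0, 0, 64, 2]
row 3: [2, 8, 4, 16] -> [2, 8, 4, 16]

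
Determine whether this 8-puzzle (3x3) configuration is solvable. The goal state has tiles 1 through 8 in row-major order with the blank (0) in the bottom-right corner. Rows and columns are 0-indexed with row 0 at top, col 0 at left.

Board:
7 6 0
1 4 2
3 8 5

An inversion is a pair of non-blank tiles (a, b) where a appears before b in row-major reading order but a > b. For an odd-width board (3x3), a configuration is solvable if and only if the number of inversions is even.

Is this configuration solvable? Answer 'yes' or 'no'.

Answer: yes

Derivation:
Inversions (pairs i<j in row-major order where tile[i] > tile[j] > 0): 14
14 is even, so the puzzle is solvable.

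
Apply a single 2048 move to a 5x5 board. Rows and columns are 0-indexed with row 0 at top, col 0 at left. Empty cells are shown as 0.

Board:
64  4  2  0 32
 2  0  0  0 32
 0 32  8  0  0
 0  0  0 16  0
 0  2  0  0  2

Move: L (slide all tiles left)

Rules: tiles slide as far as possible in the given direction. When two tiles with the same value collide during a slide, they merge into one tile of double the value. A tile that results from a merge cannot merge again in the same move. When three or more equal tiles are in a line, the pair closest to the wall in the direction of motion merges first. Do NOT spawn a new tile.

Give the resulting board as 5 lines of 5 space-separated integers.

Slide left:
row 0: [64, 4, 2, 0, 32] -> [64, 4, 2, 32, 0]
row 1: [2, 0, 0, 0, 32] -> [2, 32, 0, 0, 0]
row 2: [0, 32, 8, 0, 0] -> [32, 8, 0, 0, 0]
row 3: [0, 0, 0, 16, 0] -> [16, 0, 0, 0, 0]
row 4: [0, 2, 0, 0, 2] -> [4, 0, 0, 0, 0]

Answer: 64  4  2 32  0
 2 32  0  0  0
32  8  0  0  0
16  0  0  0  0
 4  0  0  0  0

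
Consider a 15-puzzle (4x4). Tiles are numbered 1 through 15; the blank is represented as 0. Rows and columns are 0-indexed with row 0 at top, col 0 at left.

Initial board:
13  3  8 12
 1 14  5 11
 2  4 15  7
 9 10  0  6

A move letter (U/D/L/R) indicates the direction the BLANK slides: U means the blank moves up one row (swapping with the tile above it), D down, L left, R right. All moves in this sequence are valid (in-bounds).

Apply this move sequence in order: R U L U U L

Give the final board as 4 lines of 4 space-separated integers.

Answer: 13  0  3 12
 1 14  8 11
 2  4  5 15
 9 10  6  7

Derivation:
After move 1 (R):
13  3  8 12
 1 14  5 11
 2  4 15  7
 9 10  6  0

After move 2 (U):
13  3  8 12
 1 14  5 11
 2  4 15  0
 9 10  6  7

After move 3 (L):
13  3  8 12
 1 14  5 11
 2  4  0 15
 9 10  6  7

After move 4 (U):
13  3  8 12
 1 14  0 11
 2  4  5 15
 9 10  6  7

After move 5 (U):
13  3  0 12
 1 14  8 11
 2  4  5 15
 9 10  6  7

After move 6 (L):
13  0  3 12
 1 14  8 11
 2  4  5 15
 9 10  6  7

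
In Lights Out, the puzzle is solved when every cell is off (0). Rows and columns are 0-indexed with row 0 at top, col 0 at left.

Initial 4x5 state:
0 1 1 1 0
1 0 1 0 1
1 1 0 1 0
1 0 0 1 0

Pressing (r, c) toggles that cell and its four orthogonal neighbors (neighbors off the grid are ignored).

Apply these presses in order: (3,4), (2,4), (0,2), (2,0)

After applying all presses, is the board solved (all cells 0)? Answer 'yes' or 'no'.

Answer: yes

Derivation:
After press 1 at (3,4):
0 1 1 1 0
1 0 1 0 1
1 1 0 1 1
1 0 0 0 1

After press 2 at (2,4):
0 1 1 1 0
1 0 1 0 0
1 1 0 0 0
1 0 0 0 0

After press 3 at (0,2):
0 0 0 0 0
1 0 0 0 0
1 1 0 0 0
1 0 0 0 0

After press 4 at (2,0):
0 0 0 0 0
0 0 0 0 0
0 0 0 0 0
0 0 0 0 0

Lights still on: 0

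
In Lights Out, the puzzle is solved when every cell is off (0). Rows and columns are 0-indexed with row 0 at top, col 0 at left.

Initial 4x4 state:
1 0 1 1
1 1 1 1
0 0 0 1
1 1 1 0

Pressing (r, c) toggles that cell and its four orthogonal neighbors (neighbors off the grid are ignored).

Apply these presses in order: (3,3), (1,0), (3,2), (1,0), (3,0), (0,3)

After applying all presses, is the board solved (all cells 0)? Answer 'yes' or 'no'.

After press 1 at (3,3):
1 0 1 1
1 1 1 1
0 0 0 0
1 1 0 1

After press 2 at (1,0):
0 0 1 1
0 0 1 1
1 0 0 0
1 1 0 1

After press 3 at (3,2):
0 0 1 1
0 0 1 1
1 0 1 0
1 0 1 0

After press 4 at (1,0):
1 0 1 1
1 1 1 1
0 0 1 0
1 0 1 0

After press 5 at (3,0):
1 0 1 1
1 1 1 1
1 0 1 0
0 1 1 0

After press 6 at (0,3):
1 0 0 0
1 1 1 0
1 0 1 0
0 1 1 0

Lights still on: 8

Answer: no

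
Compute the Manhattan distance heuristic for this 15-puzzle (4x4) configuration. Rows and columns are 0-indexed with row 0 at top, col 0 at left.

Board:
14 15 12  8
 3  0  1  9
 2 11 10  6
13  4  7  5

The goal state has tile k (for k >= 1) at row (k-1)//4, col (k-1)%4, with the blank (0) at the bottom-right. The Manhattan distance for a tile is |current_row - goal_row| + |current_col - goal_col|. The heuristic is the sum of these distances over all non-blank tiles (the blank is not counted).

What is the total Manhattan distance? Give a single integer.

Tile 14: (0,0)->(3,1) = 4
Tile 15: (0,1)->(3,2) = 4
Tile 12: (0,2)->(2,3) = 3
Tile 8: (0,3)->(1,3) = 1
Tile 3: (1,0)->(0,2) = 3
Tile 1: (1,2)->(0,0) = 3
Tile 9: (1,3)->(2,0) = 4
Tile 2: (2,0)->(0,1) = 3
Tile 11: (2,1)->(2,2) = 1
Tile 10: (2,2)->(2,1) = 1
Tile 6: (2,3)->(1,1) = 3
Tile 13: (3,0)->(3,0) = 0
Tile 4: (3,1)->(0,3) = 5
Tile 7: (3,2)->(1,2) = 2
Tile 5: (3,3)->(1,0) = 5
Sum: 4 + 4 + 3 + 1 + 3 + 3 + 4 + 3 + 1 + 1 + 3 + 0 + 5 + 2 + 5 = 42

Answer: 42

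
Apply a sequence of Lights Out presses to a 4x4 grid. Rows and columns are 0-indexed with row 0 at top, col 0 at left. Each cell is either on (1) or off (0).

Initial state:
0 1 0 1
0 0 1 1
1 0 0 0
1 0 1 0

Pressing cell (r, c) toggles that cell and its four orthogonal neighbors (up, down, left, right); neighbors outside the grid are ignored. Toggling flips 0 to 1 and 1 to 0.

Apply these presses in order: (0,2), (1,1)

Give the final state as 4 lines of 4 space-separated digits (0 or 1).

Answer: 0 1 1 0
1 1 1 1
1 1 0 0
1 0 1 0

Derivation:
After press 1 at (0,2):
0 0 1 0
0 0 0 1
1 0 0 0
1 0 1 0

After press 2 at (1,1):
0 1 1 0
1 1 1 1
1 1 0 0
1 0 1 0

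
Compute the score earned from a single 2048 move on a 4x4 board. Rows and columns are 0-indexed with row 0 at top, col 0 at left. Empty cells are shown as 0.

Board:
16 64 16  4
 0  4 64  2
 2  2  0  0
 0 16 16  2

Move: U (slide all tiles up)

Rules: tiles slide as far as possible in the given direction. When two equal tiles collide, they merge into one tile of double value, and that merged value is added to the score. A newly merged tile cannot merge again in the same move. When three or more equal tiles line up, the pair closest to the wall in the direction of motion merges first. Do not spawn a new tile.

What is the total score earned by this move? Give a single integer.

Slide up:
col 0: [16, 0, 2, 0] -> [16, 2, 0, 0]  score +0 (running 0)
col 1: [64, 4, 2, 16] -> [64, 4, 2, 16]  score +0 (running 0)
col 2: [16, 64, 0, 16] -> [16, 64, 16, 0]  score +0 (running 0)
col 3: [4, 2, 0, 2] -> [4, 4, 0, 0]  score +4 (running 4)
Board after move:
16 64 16  4
 2  4 64  4
 0  2 16  0
 0 16  0  0

Answer: 4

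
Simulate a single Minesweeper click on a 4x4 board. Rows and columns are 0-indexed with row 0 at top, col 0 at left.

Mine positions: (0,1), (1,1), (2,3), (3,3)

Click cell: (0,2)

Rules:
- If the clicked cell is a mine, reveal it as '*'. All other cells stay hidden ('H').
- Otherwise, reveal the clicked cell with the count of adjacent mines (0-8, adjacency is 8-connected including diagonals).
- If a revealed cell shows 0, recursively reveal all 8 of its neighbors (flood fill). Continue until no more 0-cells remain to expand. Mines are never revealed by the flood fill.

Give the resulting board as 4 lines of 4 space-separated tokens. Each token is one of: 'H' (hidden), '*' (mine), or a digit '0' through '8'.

H H 2 H
H H H H
H H H H
H H H H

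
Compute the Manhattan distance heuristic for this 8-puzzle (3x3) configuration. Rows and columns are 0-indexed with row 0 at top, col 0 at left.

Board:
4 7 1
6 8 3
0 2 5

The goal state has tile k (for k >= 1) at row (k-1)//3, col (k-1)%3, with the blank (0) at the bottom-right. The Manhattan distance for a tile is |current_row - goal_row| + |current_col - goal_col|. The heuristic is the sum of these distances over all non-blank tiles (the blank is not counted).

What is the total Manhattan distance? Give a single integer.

Tile 4: (0,0)->(1,0) = 1
Tile 7: (0,1)->(2,0) = 3
Tile 1: (0,2)->(0,0) = 2
Tile 6: (1,0)->(1,2) = 2
Tile 8: (1,1)->(2,1) = 1
Tile 3: (1,2)->(0,2) = 1
Tile 2: (2,1)->(0,1) = 2
Tile 5: (2,2)->(1,1) = 2
Sum: 1 + 3 + 2 + 2 + 1 + 1 + 2 + 2 = 14

Answer: 14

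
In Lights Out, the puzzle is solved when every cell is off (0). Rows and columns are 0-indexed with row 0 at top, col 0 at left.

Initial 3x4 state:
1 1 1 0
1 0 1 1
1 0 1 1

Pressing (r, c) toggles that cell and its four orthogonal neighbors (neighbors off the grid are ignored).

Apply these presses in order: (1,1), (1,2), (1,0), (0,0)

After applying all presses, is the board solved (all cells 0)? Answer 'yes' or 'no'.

Answer: no

Derivation:
After press 1 at (1,1):
1 0 1 0
0 1 0 1
1 1 1 1

After press 2 at (1,2):
1 0 0 0
0 0 1 0
1 1 0 1

After press 3 at (1,0):
0 0 0 0
1 1 1 0
0 1 0 1

After press 4 at (0,0):
1 1 0 0
0 1 1 0
0 1 0 1

Lights still on: 6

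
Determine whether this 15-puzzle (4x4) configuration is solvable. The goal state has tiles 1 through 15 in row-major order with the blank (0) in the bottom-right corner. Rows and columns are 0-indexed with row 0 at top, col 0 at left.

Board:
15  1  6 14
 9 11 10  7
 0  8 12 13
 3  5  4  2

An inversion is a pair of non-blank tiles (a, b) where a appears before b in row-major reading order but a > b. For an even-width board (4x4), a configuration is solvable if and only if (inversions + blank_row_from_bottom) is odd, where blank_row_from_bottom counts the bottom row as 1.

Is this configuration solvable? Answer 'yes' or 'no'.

Inversions: 68
Blank is in row 2 (0-indexed from top), which is row 2 counting from the bottom (bottom = 1).
68 + 2 = 70, which is even, so the puzzle is not solvable.

Answer: no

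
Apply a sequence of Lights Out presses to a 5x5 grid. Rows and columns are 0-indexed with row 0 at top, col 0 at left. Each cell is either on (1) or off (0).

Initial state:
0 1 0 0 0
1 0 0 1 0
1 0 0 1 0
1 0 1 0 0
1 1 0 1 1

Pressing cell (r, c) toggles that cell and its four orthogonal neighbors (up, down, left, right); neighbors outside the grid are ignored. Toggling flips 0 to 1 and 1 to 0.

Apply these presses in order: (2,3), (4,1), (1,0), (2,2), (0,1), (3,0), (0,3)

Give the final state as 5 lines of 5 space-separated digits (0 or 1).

Answer: 0 0 0 1 1
0 0 1 1 0
1 1 0 1 1
0 0 0 1 0
1 0 1 1 1

Derivation:
After press 1 at (2,3):
0 1 0 0 0
1 0 0 0 0
1 0 1 0 1
1 0 1 1 0
1 1 0 1 1

After press 2 at (4,1):
0 1 0 0 0
1 0 0 0 0
1 0 1 0 1
1 1 1 1 0
0 0 1 1 1

After press 3 at (1,0):
1 1 0 0 0
0 1 0 0 0
0 0 1 0 1
1 1 1 1 0
0 0 1 1 1

After press 4 at (2,2):
1 1 0 0 0
0 1 1 0 0
0 1 0 1 1
1 1 0 1 0
0 0 1 1 1

After press 5 at (0,1):
0 0 1 0 0
0 0 1 0 0
0 1 0 1 1
1 1 0 1 0
0 0 1 1 1

After press 6 at (3,0):
0 0 1 0 0
0 0 1 0 0
1 1 0 1 1
0 0 0 1 0
1 0 1 1 1

After press 7 at (0,3):
0 0 0 1 1
0 0 1 1 0
1 1 0 1 1
0 0 0 1 0
1 0 1 1 1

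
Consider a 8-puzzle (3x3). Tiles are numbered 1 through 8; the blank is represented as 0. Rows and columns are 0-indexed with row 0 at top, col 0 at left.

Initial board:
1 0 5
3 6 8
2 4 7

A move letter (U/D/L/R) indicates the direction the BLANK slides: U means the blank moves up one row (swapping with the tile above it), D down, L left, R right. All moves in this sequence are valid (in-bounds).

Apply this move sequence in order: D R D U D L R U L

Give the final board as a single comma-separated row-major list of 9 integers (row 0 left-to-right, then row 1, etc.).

After move 1 (D):
1 6 5
3 0 8
2 4 7

After move 2 (R):
1 6 5
3 8 0
2 4 7

After move 3 (D):
1 6 5
3 8 7
2 4 0

After move 4 (U):
1 6 5
3 8 0
2 4 7

After move 5 (D):
1 6 5
3 8 7
2 4 0

After move 6 (L):
1 6 5
3 8 7
2 0 4

After move 7 (R):
1 6 5
3 8 7
2 4 0

After move 8 (U):
1 6 5
3 8 0
2 4 7

After move 9 (L):
1 6 5
3 0 8
2 4 7

Answer: 1, 6, 5, 3, 0, 8, 2, 4, 7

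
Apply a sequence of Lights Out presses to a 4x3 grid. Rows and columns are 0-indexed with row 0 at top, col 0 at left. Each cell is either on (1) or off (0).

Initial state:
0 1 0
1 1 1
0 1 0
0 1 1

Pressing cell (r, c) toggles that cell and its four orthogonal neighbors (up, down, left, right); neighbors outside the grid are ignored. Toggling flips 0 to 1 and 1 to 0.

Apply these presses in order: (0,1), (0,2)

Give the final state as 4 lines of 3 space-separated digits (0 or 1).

Answer: 1 1 0
1 0 0
0 1 0
0 1 1

Derivation:
After press 1 at (0,1):
1 0 1
1 0 1
0 1 0
0 1 1

After press 2 at (0,2):
1 1 0
1 0 0
0 1 0
0 1 1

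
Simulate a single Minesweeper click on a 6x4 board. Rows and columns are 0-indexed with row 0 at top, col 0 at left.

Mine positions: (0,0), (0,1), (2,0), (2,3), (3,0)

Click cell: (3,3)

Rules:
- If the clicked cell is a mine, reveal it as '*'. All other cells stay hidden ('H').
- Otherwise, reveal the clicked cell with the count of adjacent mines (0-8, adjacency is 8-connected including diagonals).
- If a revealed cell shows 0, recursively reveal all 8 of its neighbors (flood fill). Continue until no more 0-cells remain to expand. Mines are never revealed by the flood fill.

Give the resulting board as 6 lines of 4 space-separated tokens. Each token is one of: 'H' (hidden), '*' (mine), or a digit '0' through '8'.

H H H H
H H H H
H H H H
H H H 1
H H H H
H H H H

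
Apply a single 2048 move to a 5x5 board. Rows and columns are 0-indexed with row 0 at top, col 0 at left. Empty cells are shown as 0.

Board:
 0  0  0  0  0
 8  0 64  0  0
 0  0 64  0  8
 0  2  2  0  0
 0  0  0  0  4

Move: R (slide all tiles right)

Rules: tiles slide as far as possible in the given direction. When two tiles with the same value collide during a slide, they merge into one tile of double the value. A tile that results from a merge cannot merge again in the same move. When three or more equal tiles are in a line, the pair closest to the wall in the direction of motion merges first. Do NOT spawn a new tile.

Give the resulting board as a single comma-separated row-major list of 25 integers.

Answer: 0, 0, 0, 0, 0, 0, 0, 0, 8, 64, 0, 0, 0, 64, 8, 0, 0, 0, 0, 4, 0, 0, 0, 0, 4

Derivation:
Slide right:
row 0: [0, 0, 0, 0, 0] -> [0, 0, 0, 0, 0]
row 1: [8, 0, 64, 0, 0] -> [0, 0, 0, 8, 64]
row 2: [0, 0, 64, 0, 8] -> [0, 0, 0, 64, 8]
row 3: [0, 2, 2, 0, 0] -> [0, 0, 0, 0, 4]
row 4: [0, 0, 0, 0, 4] -> [0, 0, 0, 0, 4]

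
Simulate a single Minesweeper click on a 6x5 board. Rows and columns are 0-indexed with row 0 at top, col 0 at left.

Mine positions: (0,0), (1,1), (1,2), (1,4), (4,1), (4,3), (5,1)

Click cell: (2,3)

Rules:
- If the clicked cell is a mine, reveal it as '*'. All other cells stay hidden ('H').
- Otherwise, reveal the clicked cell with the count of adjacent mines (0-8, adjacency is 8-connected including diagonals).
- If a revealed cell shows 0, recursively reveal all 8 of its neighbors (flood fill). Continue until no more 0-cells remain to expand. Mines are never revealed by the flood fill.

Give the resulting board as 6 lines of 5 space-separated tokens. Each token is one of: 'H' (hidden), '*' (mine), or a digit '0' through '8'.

H H H H H
H H H H H
H H H 2 H
H H H H H
H H H H H
H H H H H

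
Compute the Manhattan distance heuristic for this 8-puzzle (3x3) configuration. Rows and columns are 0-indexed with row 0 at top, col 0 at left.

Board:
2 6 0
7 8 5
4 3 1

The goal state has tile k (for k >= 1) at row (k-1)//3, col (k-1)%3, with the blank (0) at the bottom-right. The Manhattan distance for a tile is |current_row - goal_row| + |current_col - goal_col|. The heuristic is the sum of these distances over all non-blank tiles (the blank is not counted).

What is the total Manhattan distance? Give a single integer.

Answer: 14

Derivation:
Tile 2: (0,0)->(0,1) = 1
Tile 6: (0,1)->(1,2) = 2
Tile 7: (1,0)->(2,0) = 1
Tile 8: (1,1)->(2,1) = 1
Tile 5: (1,2)->(1,1) = 1
Tile 4: (2,0)->(1,0) = 1
Tile 3: (2,1)->(0,2) = 3
Tile 1: (2,2)->(0,0) = 4
Sum: 1 + 2 + 1 + 1 + 1 + 1 + 3 + 4 = 14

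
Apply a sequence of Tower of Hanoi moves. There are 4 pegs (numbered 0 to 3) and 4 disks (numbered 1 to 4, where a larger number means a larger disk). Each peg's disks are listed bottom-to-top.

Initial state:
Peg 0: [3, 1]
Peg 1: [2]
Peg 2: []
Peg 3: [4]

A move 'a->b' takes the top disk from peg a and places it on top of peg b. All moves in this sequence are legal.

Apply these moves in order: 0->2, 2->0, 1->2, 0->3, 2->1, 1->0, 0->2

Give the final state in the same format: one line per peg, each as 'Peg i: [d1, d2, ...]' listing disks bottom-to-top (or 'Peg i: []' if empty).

After move 1 (0->2):
Peg 0: [3]
Peg 1: [2]
Peg 2: [1]
Peg 3: [4]

After move 2 (2->0):
Peg 0: [3, 1]
Peg 1: [2]
Peg 2: []
Peg 3: [4]

After move 3 (1->2):
Peg 0: [3, 1]
Peg 1: []
Peg 2: [2]
Peg 3: [4]

After move 4 (0->3):
Peg 0: [3]
Peg 1: []
Peg 2: [2]
Peg 3: [4, 1]

After move 5 (2->1):
Peg 0: [3]
Peg 1: [2]
Peg 2: []
Peg 3: [4, 1]

After move 6 (1->0):
Peg 0: [3, 2]
Peg 1: []
Peg 2: []
Peg 3: [4, 1]

After move 7 (0->2):
Peg 0: [3]
Peg 1: []
Peg 2: [2]
Peg 3: [4, 1]

Answer: Peg 0: [3]
Peg 1: []
Peg 2: [2]
Peg 3: [4, 1]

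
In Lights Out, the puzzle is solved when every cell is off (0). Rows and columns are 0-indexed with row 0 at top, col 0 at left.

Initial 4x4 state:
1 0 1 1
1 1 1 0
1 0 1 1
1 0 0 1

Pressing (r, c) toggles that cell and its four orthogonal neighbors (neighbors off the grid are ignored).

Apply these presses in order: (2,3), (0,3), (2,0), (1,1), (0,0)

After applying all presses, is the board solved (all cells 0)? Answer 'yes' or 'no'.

Answer: yes

Derivation:
After press 1 at (2,3):
1 0 1 1
1 1 1 1
1 0 0 0
1 0 0 0

After press 2 at (0,3):
1 0 0 0
1 1 1 0
1 0 0 0
1 0 0 0

After press 3 at (2,0):
1 0 0 0
0 1 1 0
0 1 0 0
0 0 0 0

After press 4 at (1,1):
1 1 0 0
1 0 0 0
0 0 0 0
0 0 0 0

After press 5 at (0,0):
0 0 0 0
0 0 0 0
0 0 0 0
0 0 0 0

Lights still on: 0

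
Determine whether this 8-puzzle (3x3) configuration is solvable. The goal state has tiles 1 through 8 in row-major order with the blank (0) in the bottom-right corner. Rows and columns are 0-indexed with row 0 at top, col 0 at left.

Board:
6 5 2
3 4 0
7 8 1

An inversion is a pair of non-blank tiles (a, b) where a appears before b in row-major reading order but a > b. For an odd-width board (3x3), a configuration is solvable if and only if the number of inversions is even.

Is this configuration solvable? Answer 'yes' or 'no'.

Inversions (pairs i<j in row-major order where tile[i] > tile[j] > 0): 14
14 is even, so the puzzle is solvable.

Answer: yes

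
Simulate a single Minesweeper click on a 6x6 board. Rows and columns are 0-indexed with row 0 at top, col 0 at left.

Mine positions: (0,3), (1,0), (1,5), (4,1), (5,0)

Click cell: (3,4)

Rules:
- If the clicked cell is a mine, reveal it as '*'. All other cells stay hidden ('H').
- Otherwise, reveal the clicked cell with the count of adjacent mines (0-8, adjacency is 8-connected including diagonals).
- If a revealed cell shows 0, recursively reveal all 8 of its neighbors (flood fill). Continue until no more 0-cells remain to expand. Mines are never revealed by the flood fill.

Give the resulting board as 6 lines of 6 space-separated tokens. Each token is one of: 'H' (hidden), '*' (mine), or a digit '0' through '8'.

H H H H H H
H 1 1 1 2 H
H 1 0 0 1 1
H 1 1 0 0 0
H H 1 0 0 0
H H 1 0 0 0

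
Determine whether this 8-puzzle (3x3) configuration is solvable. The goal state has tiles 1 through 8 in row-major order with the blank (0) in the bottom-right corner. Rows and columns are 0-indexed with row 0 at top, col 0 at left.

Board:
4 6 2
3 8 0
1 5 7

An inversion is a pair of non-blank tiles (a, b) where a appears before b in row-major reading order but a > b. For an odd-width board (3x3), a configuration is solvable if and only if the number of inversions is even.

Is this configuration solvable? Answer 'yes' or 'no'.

Answer: yes

Derivation:
Inversions (pairs i<j in row-major order where tile[i] > tile[j] > 0): 12
12 is even, so the puzzle is solvable.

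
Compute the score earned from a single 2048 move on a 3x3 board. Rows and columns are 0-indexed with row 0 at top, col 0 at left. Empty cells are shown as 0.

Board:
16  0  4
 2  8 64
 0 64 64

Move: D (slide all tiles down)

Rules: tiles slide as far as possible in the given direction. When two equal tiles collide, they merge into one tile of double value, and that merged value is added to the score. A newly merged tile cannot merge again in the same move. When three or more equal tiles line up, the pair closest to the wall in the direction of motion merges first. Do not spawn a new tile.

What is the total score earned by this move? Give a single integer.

Slide down:
col 0: [16, 2, 0] -> [0, 16, 2]  score +0 (running 0)
col 1: [0, 8, 64] -> [0, 8, 64]  score +0 (running 0)
col 2: [4, 64, 64] -> [0, 4, 128]  score +128 (running 128)
Board after move:
  0   0   0
 16   8   4
  2  64 128

Answer: 128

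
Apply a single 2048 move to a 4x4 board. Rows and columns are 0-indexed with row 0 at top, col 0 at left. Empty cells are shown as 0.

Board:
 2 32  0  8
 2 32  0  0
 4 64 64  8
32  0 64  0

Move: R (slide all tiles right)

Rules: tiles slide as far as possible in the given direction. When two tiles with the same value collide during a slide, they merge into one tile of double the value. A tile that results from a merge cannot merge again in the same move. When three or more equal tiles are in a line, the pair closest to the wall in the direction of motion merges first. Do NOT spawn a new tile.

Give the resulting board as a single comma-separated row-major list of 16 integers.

Answer: 0, 2, 32, 8, 0, 0, 2, 32, 0, 4, 128, 8, 0, 0, 32, 64

Derivation:
Slide right:
row 0: [2, 32, 0, 8] -> [0, 2, 32, 8]
row 1: [2, 32, 0, 0] -> [0, 0, 2, 32]
row 2: [4, 64, 64, 8] -> [0, 4, 128, 8]
row 3: [32, 0, 64, 0] -> [0, 0, 32, 64]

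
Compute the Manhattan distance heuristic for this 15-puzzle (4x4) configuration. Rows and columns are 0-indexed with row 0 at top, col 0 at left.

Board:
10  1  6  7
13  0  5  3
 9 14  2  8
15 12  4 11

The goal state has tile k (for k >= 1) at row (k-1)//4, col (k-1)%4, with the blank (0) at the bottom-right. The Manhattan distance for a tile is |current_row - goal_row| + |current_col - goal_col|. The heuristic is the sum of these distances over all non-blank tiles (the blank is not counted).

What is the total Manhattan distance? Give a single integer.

Tile 10: (0,0)->(2,1) = 3
Tile 1: (0,1)->(0,0) = 1
Tile 6: (0,2)->(1,1) = 2
Tile 7: (0,3)->(1,2) = 2
Tile 13: (1,0)->(3,0) = 2
Tile 5: (1,2)->(1,0) = 2
Tile 3: (1,3)->(0,2) = 2
Tile 9: (2,0)->(2,0) = 0
Tile 14: (2,1)->(3,1) = 1
Tile 2: (2,2)->(0,1) = 3
Tile 8: (2,3)->(1,3) = 1
Tile 15: (3,0)->(3,2) = 2
Tile 12: (3,1)->(2,3) = 3
Tile 4: (3,2)->(0,3) = 4
Tile 11: (3,3)->(2,2) = 2
Sum: 3 + 1 + 2 + 2 + 2 + 2 + 2 + 0 + 1 + 3 + 1 + 2 + 3 + 4 + 2 = 30

Answer: 30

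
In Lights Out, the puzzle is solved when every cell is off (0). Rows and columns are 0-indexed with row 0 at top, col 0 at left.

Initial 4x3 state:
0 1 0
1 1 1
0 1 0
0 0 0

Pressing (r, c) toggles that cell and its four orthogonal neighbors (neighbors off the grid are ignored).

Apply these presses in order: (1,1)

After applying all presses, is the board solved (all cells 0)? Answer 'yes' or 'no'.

After press 1 at (1,1):
0 0 0
0 0 0
0 0 0
0 0 0

Lights still on: 0

Answer: yes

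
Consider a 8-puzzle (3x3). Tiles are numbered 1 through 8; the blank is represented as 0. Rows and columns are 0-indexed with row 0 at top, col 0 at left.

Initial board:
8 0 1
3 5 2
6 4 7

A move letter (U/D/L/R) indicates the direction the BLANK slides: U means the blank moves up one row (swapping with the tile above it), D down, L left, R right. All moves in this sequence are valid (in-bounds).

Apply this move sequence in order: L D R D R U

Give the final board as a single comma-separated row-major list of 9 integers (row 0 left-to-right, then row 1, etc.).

After move 1 (L):
0 8 1
3 5 2
6 4 7

After move 2 (D):
3 8 1
0 5 2
6 4 7

After move 3 (R):
3 8 1
5 0 2
6 4 7

After move 4 (D):
3 8 1
5 4 2
6 0 7

After move 5 (R):
3 8 1
5 4 2
6 7 0

After move 6 (U):
3 8 1
5 4 0
6 7 2

Answer: 3, 8, 1, 5, 4, 0, 6, 7, 2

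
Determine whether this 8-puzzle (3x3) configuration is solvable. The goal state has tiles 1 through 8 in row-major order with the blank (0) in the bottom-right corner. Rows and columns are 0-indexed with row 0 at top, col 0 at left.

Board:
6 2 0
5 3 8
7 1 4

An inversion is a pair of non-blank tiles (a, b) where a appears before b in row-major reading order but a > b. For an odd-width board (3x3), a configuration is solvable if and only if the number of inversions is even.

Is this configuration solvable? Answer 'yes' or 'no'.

Inversions (pairs i<j in row-major order where tile[i] > tile[j] > 0): 15
15 is odd, so the puzzle is not solvable.

Answer: no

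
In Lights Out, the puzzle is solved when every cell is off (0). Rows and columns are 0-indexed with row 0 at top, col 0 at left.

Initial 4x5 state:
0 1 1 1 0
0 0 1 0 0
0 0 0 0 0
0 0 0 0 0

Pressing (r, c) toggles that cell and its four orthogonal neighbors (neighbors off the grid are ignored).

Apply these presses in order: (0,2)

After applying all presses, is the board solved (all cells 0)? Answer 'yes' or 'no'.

Answer: yes

Derivation:
After press 1 at (0,2):
0 0 0 0 0
0 0 0 0 0
0 0 0 0 0
0 0 0 0 0

Lights still on: 0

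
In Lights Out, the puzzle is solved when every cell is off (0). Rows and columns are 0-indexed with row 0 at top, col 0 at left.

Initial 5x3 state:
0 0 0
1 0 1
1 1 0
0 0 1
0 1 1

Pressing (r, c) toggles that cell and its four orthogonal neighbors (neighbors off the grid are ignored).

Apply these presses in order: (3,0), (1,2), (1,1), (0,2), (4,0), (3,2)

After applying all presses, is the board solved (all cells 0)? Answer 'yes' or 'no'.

After press 1 at (3,0):
0 0 0
1 0 1
0 1 0
1 1 1
1 1 1

After press 2 at (1,2):
0 0 1
1 1 0
0 1 1
1 1 1
1 1 1

After press 3 at (1,1):
0 1 1
0 0 1
0 0 1
1 1 1
1 1 1

After press 4 at (0,2):
0 0 0
0 0 0
0 0 1
1 1 1
1 1 1

After press 5 at (4,0):
0 0 0
0 0 0
0 0 1
0 1 1
0 0 1

After press 6 at (3,2):
0 0 0
0 0 0
0 0 0
0 0 0
0 0 0

Lights still on: 0

Answer: yes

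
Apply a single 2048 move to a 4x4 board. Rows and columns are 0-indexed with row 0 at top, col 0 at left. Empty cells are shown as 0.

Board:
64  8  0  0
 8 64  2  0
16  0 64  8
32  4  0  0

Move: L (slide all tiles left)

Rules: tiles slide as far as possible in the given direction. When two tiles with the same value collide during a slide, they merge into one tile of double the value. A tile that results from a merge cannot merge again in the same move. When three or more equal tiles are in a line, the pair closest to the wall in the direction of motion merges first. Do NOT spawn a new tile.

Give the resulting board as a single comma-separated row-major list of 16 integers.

Slide left:
row 0: [64, 8, 0, 0] -> [64, 8, 0, 0]
row 1: [8, 64, 2, 0] -> [8, 64, 2, 0]
row 2: [16, 0, 64, 8] -> [16, 64, 8, 0]
row 3: [32, 4, 0, 0] -> [32, 4, 0, 0]

Answer: 64, 8, 0, 0, 8, 64, 2, 0, 16, 64, 8, 0, 32, 4, 0, 0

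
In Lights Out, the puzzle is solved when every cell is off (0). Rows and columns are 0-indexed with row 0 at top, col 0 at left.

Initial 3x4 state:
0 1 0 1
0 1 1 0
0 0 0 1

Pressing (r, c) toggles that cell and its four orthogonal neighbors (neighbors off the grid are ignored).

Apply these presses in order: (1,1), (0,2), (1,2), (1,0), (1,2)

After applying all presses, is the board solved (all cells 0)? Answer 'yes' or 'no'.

Answer: no

Derivation:
After press 1 at (1,1):
0 0 0 1
1 0 0 0
0 1 0 1

After press 2 at (0,2):
0 1 1 0
1 0 1 0
0 1 0 1

After press 3 at (1,2):
0 1 0 0
1 1 0 1
0 1 1 1

After press 4 at (1,0):
1 1 0 0
0 0 0 1
1 1 1 1

After press 5 at (1,2):
1 1 1 0
0 1 1 0
1 1 0 1

Lights still on: 8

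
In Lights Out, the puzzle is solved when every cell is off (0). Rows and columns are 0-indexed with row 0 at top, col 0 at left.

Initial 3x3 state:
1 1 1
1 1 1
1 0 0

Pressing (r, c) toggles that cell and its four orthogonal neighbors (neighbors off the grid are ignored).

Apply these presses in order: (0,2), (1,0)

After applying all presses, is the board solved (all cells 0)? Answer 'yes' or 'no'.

After press 1 at (0,2):
1 0 0
1 1 0
1 0 0

After press 2 at (1,0):
0 0 0
0 0 0
0 0 0

Lights still on: 0

Answer: yes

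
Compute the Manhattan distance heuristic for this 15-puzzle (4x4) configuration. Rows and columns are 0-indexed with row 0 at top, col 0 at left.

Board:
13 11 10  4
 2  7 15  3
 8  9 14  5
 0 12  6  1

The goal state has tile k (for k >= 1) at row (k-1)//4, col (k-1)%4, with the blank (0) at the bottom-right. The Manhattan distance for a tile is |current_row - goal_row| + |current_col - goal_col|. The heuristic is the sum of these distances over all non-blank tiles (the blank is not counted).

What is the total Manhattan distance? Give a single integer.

Tile 13: (0,0)->(3,0) = 3
Tile 11: (0,1)->(2,2) = 3
Tile 10: (0,2)->(2,1) = 3
Tile 4: (0,3)->(0,3) = 0
Tile 2: (1,0)->(0,1) = 2
Tile 7: (1,1)->(1,2) = 1
Tile 15: (1,2)->(3,2) = 2
Tile 3: (1,3)->(0,2) = 2
Tile 8: (2,0)->(1,3) = 4
Tile 9: (2,1)->(2,0) = 1
Tile 14: (2,2)->(3,1) = 2
Tile 5: (2,3)->(1,0) = 4
Tile 12: (3,1)->(2,3) = 3
Tile 6: (3,2)->(1,1) = 3
Tile 1: (3,3)->(0,0) = 6
Sum: 3 + 3 + 3 + 0 + 2 + 1 + 2 + 2 + 4 + 1 + 2 + 4 + 3 + 3 + 6 = 39

Answer: 39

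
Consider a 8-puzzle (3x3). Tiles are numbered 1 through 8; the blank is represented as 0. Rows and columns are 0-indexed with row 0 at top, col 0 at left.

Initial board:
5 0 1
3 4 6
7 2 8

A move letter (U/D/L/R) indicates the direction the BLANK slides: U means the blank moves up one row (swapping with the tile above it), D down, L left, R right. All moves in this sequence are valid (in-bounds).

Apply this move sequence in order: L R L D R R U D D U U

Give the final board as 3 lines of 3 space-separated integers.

Answer: 3 5 0
4 6 1
7 2 8

Derivation:
After move 1 (L):
0 5 1
3 4 6
7 2 8

After move 2 (R):
5 0 1
3 4 6
7 2 8

After move 3 (L):
0 5 1
3 4 6
7 2 8

After move 4 (D):
3 5 1
0 4 6
7 2 8

After move 5 (R):
3 5 1
4 0 6
7 2 8

After move 6 (R):
3 5 1
4 6 0
7 2 8

After move 7 (U):
3 5 0
4 6 1
7 2 8

After move 8 (D):
3 5 1
4 6 0
7 2 8

After move 9 (D):
3 5 1
4 6 8
7 2 0

After move 10 (U):
3 5 1
4 6 0
7 2 8

After move 11 (U):
3 5 0
4 6 1
7 2 8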